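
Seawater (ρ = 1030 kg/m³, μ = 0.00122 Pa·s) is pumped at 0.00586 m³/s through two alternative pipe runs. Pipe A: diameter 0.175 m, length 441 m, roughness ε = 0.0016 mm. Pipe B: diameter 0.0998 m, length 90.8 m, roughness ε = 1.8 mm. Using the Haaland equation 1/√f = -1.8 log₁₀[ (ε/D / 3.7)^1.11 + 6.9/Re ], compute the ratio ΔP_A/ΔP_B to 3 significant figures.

Pipe A: V = Q/A = 0.00586/0.02405 = 0.2436 m/s; Re = 3.6e+04; ε/D = 9.14e-06; Haaland → f = 0.02235; ΔP_A = f(L/D)(ρV²/2) = 1722 Pa.
Pipe B: V = Q/A = 0.00586/0.007823 = 0.7491 m/s; Re = 6.312e+04; ε/D = 0.018; Haaland → f = 0.04749; ΔP_B = f(L/D)(ρV²/2) = 1.249e+04 Pa.
ΔP_A/ΔP_B = 1722/1.249e+04 = 0.138.

ΔP_A/ΔP_B ≈ 0.138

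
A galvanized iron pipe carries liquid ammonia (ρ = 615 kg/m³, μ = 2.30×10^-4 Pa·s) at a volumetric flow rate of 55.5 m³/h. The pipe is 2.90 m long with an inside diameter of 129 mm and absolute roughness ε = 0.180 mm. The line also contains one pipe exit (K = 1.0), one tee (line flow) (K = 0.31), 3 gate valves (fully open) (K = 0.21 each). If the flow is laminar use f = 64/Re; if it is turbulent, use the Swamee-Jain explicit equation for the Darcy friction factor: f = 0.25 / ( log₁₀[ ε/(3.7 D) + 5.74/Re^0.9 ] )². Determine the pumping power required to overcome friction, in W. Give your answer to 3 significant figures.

P ≈ 16.1 W

Q = 55.5 m³/h = 55.5/3600 = 0.01542 m³/s.
Cross-sectional area A = πD²/4 = π(0.129)²/4 = 0.01307 m²; mean velocity V = Q/A = 0.01542/0.01307 = 1.18 m/s.
Reynolds number Re = ρVD/μ = 615 · 1.18 · 0.129 / 0.00023 = 4.069e+05.
Re > 4000 → turbulent. Relative roughness ε/D = 0.00018/0.129 = 0.0014. Swamee-Jain: f = 0.25/(log₁₀[0.0014/3.7 + 5.74/4.069e+05^0.9])² = 0.25/(log₁₀[0.000377 + 5.13e-05])² = 0.25/(-3.368)² = 0.02204.
Total minor-loss coefficient ΣK = 1·1 + 1·0.31 + 3·0.21 = 1.94.
ΔP = [f·L/D + ΣK]·(ρV²/2) = [0.02204·2.9/0.129 + 1.94]·(615·1.18²/2) = [0.4954 + 1.94]·427.8 = 1042 Pa.
Pumping power P = QΔP = 0.01542·1042 = 16.06 W = 16.1 W.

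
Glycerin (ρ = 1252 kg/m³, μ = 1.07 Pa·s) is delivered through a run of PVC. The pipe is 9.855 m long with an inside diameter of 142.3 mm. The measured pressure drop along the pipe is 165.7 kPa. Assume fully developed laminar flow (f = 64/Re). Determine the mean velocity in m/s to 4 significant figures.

For laminar flow, f = 64/Re with Re = ρVD/μ, so Darcy-Weisbach reduces to ΔP = 32μLV/D². Solving for V: V = ΔP·D²/(32μL) = 1.657e+05·(0.1423)²/(32·1.07·9.855) = 9.944 m/s.
Check: Re = ρVD/μ = 1252·9.944·0.1423/1.07 = 1656 < 2300, so the laminar assumption holds.

V ≈ 9.944 m/s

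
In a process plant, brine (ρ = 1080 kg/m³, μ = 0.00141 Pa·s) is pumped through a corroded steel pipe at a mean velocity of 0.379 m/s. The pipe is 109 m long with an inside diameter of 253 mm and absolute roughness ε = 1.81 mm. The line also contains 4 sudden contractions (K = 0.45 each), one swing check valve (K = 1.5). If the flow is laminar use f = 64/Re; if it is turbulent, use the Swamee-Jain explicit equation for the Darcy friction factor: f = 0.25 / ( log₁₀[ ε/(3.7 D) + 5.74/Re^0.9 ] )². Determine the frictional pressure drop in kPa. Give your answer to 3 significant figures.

ΔP ≈ 1.43 kPa

Reynolds number Re = ρVD/μ = 1080 · 0.379 · 0.253 / 0.00141 = 7.345e+04.
Re > 4000 → turbulent. Relative roughness ε/D = 0.00181/0.253 = 0.00715. Swamee-Jain: f = 0.25/(log₁₀[0.00715/3.7 + 5.74/7.345e+04^0.9])² = 0.25/(log₁₀[0.00193 + 0.00024])² = 0.25/(-2.663)² = 0.03526.
Total minor-loss coefficient ΣK = 4·0.45 + 1·1.5 = 3.3.
ΔP = [f·L/D + ΣK]·(ρV²/2) = [0.03526·109/0.253 + 3.3]·(1080·0.379²/2) = [15.19 + 3.3]·77.57 = 1434 Pa.
ΔP = 1434 Pa = 1.43 kPa.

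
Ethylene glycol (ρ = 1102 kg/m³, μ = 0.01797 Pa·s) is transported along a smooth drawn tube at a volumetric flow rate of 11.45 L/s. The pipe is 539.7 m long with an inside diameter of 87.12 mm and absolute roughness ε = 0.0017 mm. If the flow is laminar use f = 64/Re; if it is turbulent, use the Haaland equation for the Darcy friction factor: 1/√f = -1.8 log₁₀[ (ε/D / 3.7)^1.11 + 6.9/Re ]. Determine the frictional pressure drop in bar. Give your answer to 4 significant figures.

Q = 11.45 L/s = 11.45/1000 = 0.01145 m³/s.
Cross-sectional area A = πD²/4 = π(0.08712)²/4 = 0.005961 m²; mean velocity V = Q/A = 0.01145/0.005961 = 1.921 m/s.
Reynolds number Re = ρVD/μ = 1102 · 1.921 · 0.08712 / 0.018 = 1.026e+04.
Re > 4000 → turbulent. Relative roughness ε/D = 1.7e-06/0.08712 = 1.95e-05. Haaland: 1/√f = -1.8 log₁₀[(1.95e-05/3.7)^1.11 + 6.9/1.026e+04] = -1.8 log₁₀[1.39e-06 + 0.000672] = 5.709, so f = 0.03069.
Darcy-Weisbach: ΔP = f(L/D)(ρV²/2) = 0.03069·(539.7/0.08712)·(1102·1.921²/2) = 0.03069·6195·2033 = 3.864e+05 Pa.
ΔP = 3.864e+05 Pa = 3.864 bar.

ΔP ≈ 3.864 bar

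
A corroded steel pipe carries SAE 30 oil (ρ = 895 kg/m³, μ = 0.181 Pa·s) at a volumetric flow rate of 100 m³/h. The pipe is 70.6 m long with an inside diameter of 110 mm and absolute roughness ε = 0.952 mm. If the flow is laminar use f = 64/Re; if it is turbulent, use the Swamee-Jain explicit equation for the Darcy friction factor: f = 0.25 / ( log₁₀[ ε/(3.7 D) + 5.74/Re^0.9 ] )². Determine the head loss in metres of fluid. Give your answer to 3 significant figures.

Q = 100 m³/h = 100/3600 = 0.02778 m³/s.
Cross-sectional area A = πD²/4 = π(0.11)²/4 = 0.009503 m²; mean velocity V = Q/A = 0.02778/0.009503 = 2.923 m/s.
Reynolds number Re = ρVD/μ = 895 · 2.923 · 0.11 / 0.181 = 1590.
Re < 2300 → laminar flow, so f = 64/Re = 64/1590 = 0.04026 (the turbulent correlation is not needed).
Darcy-Weisbach: ΔP = f(L/D)(ρV²/2) = 0.04026·(70.6/0.11)·(895·2.923²/2) = 0.04026·641.8·3823 = 9.878e+04 Pa.
Head loss h_f = ΔP/(ρg) = 9.878e+04/(895·9.81) = 11.3 m.

h_f ≈ 11.3 m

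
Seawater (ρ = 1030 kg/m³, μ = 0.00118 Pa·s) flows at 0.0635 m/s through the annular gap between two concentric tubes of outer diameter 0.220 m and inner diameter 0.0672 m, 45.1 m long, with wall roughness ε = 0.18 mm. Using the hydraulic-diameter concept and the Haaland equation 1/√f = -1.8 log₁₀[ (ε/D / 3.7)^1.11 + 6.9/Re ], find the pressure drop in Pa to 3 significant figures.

ΔP ≈ 20.7 Pa

Hydraulic diameter D_h = 4A/P = D_o - D_i = 0.22 - 0.0672 = 0.1528 m.
Re = ρVD_h/μ = 1030·0.0635·0.1528/0.00118 = 8469.
ε/D_h = 0.00018/0.1528 = 0.00118; Haaland gives 1/√f = -1.8 log₁₀[0.000131+0.000815] = 5.443, so f = 0.03375.
ΔP = f(L/D_h)(ρV²/2) = 0.03375·45.1/0.1528·2.077 = 20.69 Pa.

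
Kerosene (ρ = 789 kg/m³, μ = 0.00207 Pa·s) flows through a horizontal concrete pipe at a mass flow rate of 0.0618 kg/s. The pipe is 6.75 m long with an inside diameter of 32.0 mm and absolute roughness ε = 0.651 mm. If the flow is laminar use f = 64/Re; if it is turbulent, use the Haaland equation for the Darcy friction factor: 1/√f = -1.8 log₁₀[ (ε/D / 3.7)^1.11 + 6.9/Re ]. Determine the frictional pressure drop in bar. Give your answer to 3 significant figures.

ΔP ≈ 4.25×10^-4 bar

A = πD²/4 = π(0.032)²/4 = 0.0008042 m²; mean velocity V = ṁ/(ρA) = 0.0618/(789 · 0.0008042) = 0.09739 m/s.
Reynolds number Re = ρVD/μ = 789 · 0.09739 · 0.032 / 0.00207 = 1188.
Re < 2300 → laminar flow, so f = 64/Re = 64/1188 = 0.05388 (the turbulent correlation is not needed).
Darcy-Weisbach: ΔP = f(L/D)(ρV²/2) = 0.05388·(6.75/0.032)·(789·0.09739²/2) = 0.05388·210.9·3.742 = 42.53 Pa.
ΔP = 42.53 Pa = 4.25×10^-4 bar.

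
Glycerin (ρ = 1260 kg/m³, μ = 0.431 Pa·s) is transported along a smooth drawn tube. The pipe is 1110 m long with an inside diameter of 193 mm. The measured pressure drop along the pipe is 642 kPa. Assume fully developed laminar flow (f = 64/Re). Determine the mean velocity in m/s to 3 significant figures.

For laminar flow, f = 64/Re with Re = ρVD/μ, so Darcy-Weisbach reduces to ΔP = 32μLV/D². Solving for V: V = ΔP·D²/(32μL) = 6.42e+05·(0.193)²/(32·0.431·1110) = 1.562 m/s.
Check: Re = ρVD/μ = 1260·1.562·0.193/0.431 = 881.4 < 2300, so the laminar assumption holds.

V ≈ 1.56 m/s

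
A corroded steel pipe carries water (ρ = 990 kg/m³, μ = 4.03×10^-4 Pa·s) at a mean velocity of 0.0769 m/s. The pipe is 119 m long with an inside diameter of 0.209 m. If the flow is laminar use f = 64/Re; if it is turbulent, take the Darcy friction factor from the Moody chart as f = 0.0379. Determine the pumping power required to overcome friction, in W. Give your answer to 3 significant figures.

P ≈ 0.167 W

Reynolds number Re = ρVD/μ = 990 · 0.0769 · 0.209 / 0.000403 = 3.948e+04.
Re > 4000 → turbulent; use the Moody-chart value f = 0.0379.
Darcy-Weisbach: ΔP = f(L/D)(ρV²/2) = 0.0379·(119/0.209)·(990·0.0769²/2) = 0.0379·569.4·2.927 = 63.17 Pa.
Q = V·A = 0.0769·0.03431 = 0.002638 m³/s.
Pumping power P = QΔP = 0.002638·63.17 = 0.1667 W = 0.167 W.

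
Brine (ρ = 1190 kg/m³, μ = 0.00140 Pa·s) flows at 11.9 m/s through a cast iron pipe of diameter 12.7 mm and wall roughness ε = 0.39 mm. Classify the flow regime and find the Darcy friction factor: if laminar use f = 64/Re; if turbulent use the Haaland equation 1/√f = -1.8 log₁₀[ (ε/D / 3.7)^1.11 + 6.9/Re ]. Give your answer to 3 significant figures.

Re = ρVD/μ = 1190·11.9·0.0127/0.0014 = 1.285e+05.
Re > 4000 → turbulent. ε/D = 0.00039/0.0127 = 0.0307; Haaland: 1/√f = -1.8 log₁₀[0.0049 + 5.37e-05] = 4.149, so f = 0.05809.

f ≈ 0.0581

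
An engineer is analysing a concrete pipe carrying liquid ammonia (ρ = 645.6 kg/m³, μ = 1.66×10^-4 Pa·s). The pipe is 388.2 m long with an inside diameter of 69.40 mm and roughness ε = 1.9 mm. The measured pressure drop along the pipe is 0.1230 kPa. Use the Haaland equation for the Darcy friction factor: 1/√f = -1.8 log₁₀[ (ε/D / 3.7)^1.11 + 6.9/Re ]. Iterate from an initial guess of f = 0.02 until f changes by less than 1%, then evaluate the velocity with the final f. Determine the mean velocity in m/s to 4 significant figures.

V ≈ 0.03410 m/s

Rearranging Darcy-Weisbach: V = √(2·ΔP·D/(f·L·ρ)). With ε/D = 0.0019/0.0694 = 0.0274, iterate starting from f = 0.02:
  f = 0.02 → V = √(2·123·0.0694/(0.02·388.2·645.6)) = 0.05836 m/s; Re = ρVD/μ = 1.575e+04; f → 0.05719
  f = 0.05719 → V = 0.03451 m/s; Re = 9316; f → 0.05853
  f = 0.05853 → V = 0.03412 m/s; Re = 9208; f → 0.05857
Converged (Δf/f < 1%). With the final f = 0.05857: V = √(2·123·0.0694/(0.05857·388.2·645.6)) = 0.0341 m/s.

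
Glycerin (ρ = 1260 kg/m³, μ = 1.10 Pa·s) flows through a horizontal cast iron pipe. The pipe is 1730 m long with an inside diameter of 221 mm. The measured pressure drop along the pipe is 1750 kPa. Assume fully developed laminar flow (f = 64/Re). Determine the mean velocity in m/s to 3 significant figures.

V ≈ 1.40 m/s

For laminar flow, f = 64/Re with Re = ρVD/μ, so Darcy-Weisbach reduces to ΔP = 32μLV/D². Solving for V: V = ΔP·D²/(32μL) = 1.75e+06·(0.221)²/(32·1.1·1730) = 1.404 m/s.
Check: Re = ρVD/μ = 1260·1.404·0.221/1.1 = 355.3 < 2300, so the laminar assumption holds.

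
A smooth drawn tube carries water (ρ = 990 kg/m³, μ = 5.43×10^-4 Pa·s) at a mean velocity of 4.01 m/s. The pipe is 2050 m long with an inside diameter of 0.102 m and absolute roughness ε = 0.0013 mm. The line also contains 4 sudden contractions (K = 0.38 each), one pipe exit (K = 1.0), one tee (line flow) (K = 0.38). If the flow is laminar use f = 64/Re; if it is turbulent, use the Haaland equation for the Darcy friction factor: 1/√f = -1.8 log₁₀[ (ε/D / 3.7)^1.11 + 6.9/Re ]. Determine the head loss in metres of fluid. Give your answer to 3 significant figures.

Reynolds number Re = ρVD/μ = 990 · 4.01 · 0.102 / 0.000543 = 7.457e+05.
Re > 4000 → turbulent. Relative roughness ε/D = 1.3e-06/0.102 = 1.27e-05. Haaland: 1/√f = -1.8 log₁₀[(1.27e-05/3.7)^1.11 + 6.9/7.457e+05] = -1.8 log₁₀[8.63e-07 + 9.25e-06] = 8.991, so f = 0.01237.
Total minor-loss coefficient ΣK = 4·0.38 + 1·1 + 1·0.38 = 2.9.
ΔP = [f·L/D + ΣK]·(ρV²/2) = [0.01237·2050/0.102 + 2.9]·(990·4.01²/2) = [248.6 + 2.9]·7960 = 2.002e+06 Pa.
Head loss h_f = ΔP/(ρg) = 2.002e+06/(990·9.81) = 206 m.

h_f ≈ 206 m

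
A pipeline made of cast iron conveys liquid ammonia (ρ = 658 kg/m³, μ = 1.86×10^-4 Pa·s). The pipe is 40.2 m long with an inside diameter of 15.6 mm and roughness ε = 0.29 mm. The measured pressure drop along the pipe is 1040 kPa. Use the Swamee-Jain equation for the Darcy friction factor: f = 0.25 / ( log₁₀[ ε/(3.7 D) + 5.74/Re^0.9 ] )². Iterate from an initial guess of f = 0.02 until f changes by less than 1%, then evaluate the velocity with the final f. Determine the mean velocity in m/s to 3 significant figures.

V ≈ 5.08 m/s

Rearranging Darcy-Weisbach: V = √(2·ΔP·D/(f·L·ρ)). With ε/D = 0.00029/0.0156 = 0.0186, iterate starting from f = 0.02:
  f = 0.02 → V = √(2·1.04e+06·0.0156/(0.02·40.2·658)) = 7.832 m/s; Re = ρVD/μ = 4.322e+05; f → 0.04748
  f = 0.04748 → V = 5.083 m/s; Re = 2.805e+05; f → 0.04756
Converged (Δf/f < 1%). With the final f = 0.04756: V = √(2·1.04e+06·0.0156/(0.04756·40.2·658)) = 5.079 m/s.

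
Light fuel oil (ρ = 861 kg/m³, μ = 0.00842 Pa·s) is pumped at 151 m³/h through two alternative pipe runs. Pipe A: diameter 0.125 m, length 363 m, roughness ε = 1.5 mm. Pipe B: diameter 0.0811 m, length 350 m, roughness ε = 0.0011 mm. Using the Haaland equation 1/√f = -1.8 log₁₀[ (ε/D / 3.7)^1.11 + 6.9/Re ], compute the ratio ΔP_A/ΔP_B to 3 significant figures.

ΔP_A/ΔP_B ≈ 0.255

Pipe A: V = Q/A = 0.04194/0.01227 = 3.418 m/s; Re = 4.369e+04; ε/D = 0.012; Haaland → f = 0.04157; ΔP_A = f(L/D)(ρV²/2) = 6.071e+05 Pa.
Pipe B: V = Q/A = 0.04194/0.005166 = 8.12 m/s; Re = 6.734e+04; ε/D = 1.36e-05; Haaland → f = 0.01943; ΔP_B = f(L/D)(ρV²/2) = 2.38e+06 Pa.
ΔP_A/ΔP_B = 6.071e+05/2.38e+06 = 0.255.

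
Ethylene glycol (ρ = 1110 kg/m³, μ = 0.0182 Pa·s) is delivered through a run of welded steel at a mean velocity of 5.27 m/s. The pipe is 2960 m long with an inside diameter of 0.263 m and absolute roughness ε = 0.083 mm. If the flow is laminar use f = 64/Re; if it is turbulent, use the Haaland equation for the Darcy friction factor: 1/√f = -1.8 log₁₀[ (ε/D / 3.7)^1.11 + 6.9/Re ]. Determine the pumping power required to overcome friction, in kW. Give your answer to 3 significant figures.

Reynolds number Re = ρVD/μ = 1110 · 5.27 · 0.263 / 0.0182 = 8.453e+04.
Re > 4000 → turbulent. Relative roughness ε/D = 8.3e-05/0.263 = 0.000316. Haaland: 1/√f = -1.8 log₁₀[(0.000316/3.7)^1.11 + 6.9/8.453e+04] = -1.8 log₁₀[3.04e-05 + 8.16e-05] = 7.111, so f = 0.01978.
Darcy-Weisbach: ΔP = f(L/D)(ρV²/2) = 0.01978·(2960/0.263)·(1110·5.27²/2) = 0.01978·1.125e+04·1.541e+04 = 3.431e+06 Pa.
Q = V·A = 5.27·0.05433 = 0.2863 m³/s.
Pumping power P = QΔP = 0.2863·3.431e+06 = 982200 W = 982 kW.

P ≈ 982 kW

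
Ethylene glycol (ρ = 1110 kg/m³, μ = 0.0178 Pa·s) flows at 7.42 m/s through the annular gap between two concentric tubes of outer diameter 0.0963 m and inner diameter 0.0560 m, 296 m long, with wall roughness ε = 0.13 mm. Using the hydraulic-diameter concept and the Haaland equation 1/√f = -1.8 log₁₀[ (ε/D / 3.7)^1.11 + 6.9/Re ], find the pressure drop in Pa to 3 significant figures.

Hydraulic diameter D_h = 4A/P = D_o - D_i = 0.0963 - 0.056 = 0.0403 m.
Re = ρVD_h/μ = 1110·7.42·0.0403/0.0178 = 1.865e+04.
ε/D_h = 0.00013/0.0403 = 0.00323; Haaland gives 1/√f = -1.8 log₁₀[0.000402+0.00037] = 5.603, so f = 0.03186.
ΔP = f(L/D_h)(ρV²/2) = 0.03186·296/0.0403·3.056e+04 = 7.15e+06 Pa.

ΔP ≈ 7.15×10^6 Pa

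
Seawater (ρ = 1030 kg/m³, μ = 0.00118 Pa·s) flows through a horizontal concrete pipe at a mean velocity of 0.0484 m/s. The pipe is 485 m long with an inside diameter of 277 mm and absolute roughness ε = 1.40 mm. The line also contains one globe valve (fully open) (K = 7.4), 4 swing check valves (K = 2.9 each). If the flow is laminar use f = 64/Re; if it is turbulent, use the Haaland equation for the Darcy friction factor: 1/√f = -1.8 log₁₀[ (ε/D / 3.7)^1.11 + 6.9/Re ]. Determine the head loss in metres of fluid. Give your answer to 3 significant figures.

h_f ≈ 0.00993 m

Reynolds number Re = ρVD/μ = 1030 · 0.0484 · 0.277 / 0.00118 = 1.17e+04.
Re > 4000 → turbulent. Relative roughness ε/D = 0.0014/0.277 = 0.00505. Haaland: 1/√f = -1.8 log₁₀[(0.00505/3.7)^1.11 + 6.9/1.17e+04] = -1.8 log₁₀[0.000661 + 0.00059] = 5.225, so f = 0.03663.
Total minor-loss coefficient ΣK = 1·7.4 + 4·2.9 = 19.
ΔP = [f·L/D + ΣK]·(ρV²/2) = [0.03663·485/0.277 + 19]·(1030·0.0484²/2) = [64.13 + 19]·1.206 = 100.3 Pa.
Head loss h_f = ΔP/(ρg) = 100.3/(1030·9.81) = 0.00993 m.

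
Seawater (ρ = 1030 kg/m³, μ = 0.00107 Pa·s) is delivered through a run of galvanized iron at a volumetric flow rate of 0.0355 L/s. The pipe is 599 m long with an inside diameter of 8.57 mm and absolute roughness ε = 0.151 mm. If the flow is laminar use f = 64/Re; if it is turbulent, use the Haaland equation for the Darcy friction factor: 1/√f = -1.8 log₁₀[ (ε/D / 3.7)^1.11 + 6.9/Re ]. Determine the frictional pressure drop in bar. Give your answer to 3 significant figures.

ΔP ≈ 7.32 bar

Q = 0.0355 L/s = 0.0355/1000 = 3.55e-05 m³/s.
Cross-sectional area A = πD²/4 = π(0.00857)²/4 = 5.768e-05 m²; mean velocity V = Q/A = 3.55e-05/5.768e-05 = 0.6154 m/s.
Reynolds number Re = ρVD/μ = 1030 · 0.6154 · 0.00857 / 0.00107 = 5077.
Re > 4000 → turbulent. Relative roughness ε/D = 0.000151/0.00857 = 0.0176. Haaland: 1/√f = -1.8 log₁₀[(0.0176/3.7)^1.11 + 6.9/5077] = -1.8 log₁₀[0.00264 + 0.00136] = 4.316, so f = 0.05369.
Darcy-Weisbach: ΔP = f(L/D)(ρV²/2) = 0.05369·(599/0.00857)·(1030·0.6154²/2) = 0.05369·6.989e+04·195.1 = 7.32e+05 Pa.
ΔP = 7.32e+05 Pa = 7.32 bar.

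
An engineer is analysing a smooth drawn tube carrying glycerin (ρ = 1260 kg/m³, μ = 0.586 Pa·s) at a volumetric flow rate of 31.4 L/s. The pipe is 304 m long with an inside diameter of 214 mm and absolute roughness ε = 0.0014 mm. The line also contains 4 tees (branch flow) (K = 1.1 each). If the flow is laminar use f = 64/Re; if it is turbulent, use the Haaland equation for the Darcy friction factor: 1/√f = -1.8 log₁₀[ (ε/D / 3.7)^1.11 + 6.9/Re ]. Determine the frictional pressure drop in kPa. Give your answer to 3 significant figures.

ΔP ≈ 111 kPa

Q = 31.4 L/s = 31.4/1000 = 0.0314 m³/s.
Cross-sectional area A = πD²/4 = π(0.214)²/4 = 0.03597 m²; mean velocity V = Q/A = 0.0314/0.03597 = 0.873 m/s.
Reynolds number Re = ρVD/μ = 1260 · 0.873 · 0.214 / 0.586 = 401.7.
Re < 2300 → laminar flow, so f = 64/Re = 64/401.7 = 0.1593 (the turbulent correlation is not needed).
Total minor-loss coefficient ΣK = 4·1.1 = 4.4.
ΔP = [f·L/D + ΣK]·(ρV²/2) = [0.1593·304/0.214 + 4.4]·(1260·0.873²/2) = [226.3 + 4.4]·480.1 = 1.108e+05 Pa.
ΔP = 1.108e+05 Pa = 111 kPa.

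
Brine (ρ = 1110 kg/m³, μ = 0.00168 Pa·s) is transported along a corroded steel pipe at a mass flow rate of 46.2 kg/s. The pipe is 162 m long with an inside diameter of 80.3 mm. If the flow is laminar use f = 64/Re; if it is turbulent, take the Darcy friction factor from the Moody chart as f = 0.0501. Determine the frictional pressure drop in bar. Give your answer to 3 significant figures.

ΔP ≈ 37.9 bar

A = πD²/4 = π(0.0803)²/4 = 0.005064 m²; mean velocity V = ṁ/(ρA) = 46.2/(1110 · 0.005064) = 8.219 m/s.
Reynolds number Re = ρVD/μ = 1110 · 8.219 · 0.0803 / 0.00168 = 4.36e+05.
Re > 4000 → turbulent; use the Moody-chart value f = 0.0501.
Darcy-Weisbach: ΔP = f(L/D)(ρV²/2) = 0.0501·(162/0.0803)·(1110·8.219²/2) = 0.0501·2017·3.749e+04 = 3.789e+06 Pa.
ΔP = 3.789e+06 Pa = 37.9 bar.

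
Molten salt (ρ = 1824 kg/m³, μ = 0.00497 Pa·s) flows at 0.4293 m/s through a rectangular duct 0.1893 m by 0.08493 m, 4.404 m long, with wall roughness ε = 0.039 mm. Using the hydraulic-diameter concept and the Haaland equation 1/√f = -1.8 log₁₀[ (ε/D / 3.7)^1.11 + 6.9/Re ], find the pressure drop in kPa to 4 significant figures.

Hydraulic diameter D_h = 4A/P = 4·(0.1893·0.08493)/(2·(0.1893+0.08493)) = 0.06431/0.5485 = 0.1173 m.
Re = ρVD_h/μ = 1824·0.4293·0.1173/0.00497 = 1.847e+04.
ε/D_h = 3.9e-05/0.1173 = 0.000333; Haaland gives 1/√f = -1.8 log₁₀[3.23e-05+0.000374] = 6.105, so f = 0.02683.
ΔP = f(L/D_h)(ρV²/2) = 0.02683·4.404/0.1173·168.1 = 169.4 Pa.
ΔP = 0.1694 kPa.

ΔP ≈ 0.1694 kPa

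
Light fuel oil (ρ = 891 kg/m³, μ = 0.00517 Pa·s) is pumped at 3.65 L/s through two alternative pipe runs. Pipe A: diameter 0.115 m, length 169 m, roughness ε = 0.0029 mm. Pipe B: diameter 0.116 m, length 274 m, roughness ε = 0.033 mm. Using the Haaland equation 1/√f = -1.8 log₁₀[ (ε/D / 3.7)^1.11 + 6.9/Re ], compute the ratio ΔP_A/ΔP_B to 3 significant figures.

Pipe A: V = Q/A = 0.00365/0.01039 = 0.3514 m/s; Re = 6965; ε/D = 2.52e-05; Haaland → f = 0.03422; ΔP_A = f(L/D)(ρV²/2) = 2766 Pa.
Pipe B: V = Q/A = 0.00365/0.01057 = 0.3454 m/s; Re = 6904; ε/D = 0.000284; Haaland → f = 0.03455; ΔP_B = f(L/D)(ρV²/2) = 4337 Pa.
ΔP_A/ΔP_B = 2766/4337 = 0.638.

ΔP_A/ΔP_B ≈ 0.638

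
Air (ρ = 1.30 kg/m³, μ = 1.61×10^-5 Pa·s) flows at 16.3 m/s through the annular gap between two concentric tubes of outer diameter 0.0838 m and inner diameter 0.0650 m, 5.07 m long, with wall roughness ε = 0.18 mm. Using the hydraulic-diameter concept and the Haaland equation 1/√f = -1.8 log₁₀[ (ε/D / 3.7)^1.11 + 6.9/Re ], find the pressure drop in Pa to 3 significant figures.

Hydraulic diameter D_h = 4A/P = D_o - D_i = 0.0838 - 0.065 = 0.0188 m.
Re = ρVD_h/μ = 1.3·16.3·0.0188/1.61e-05 = 2.474e+04.
ε/D_h = 0.00018/0.0188 = 0.00957; Haaland gives 1/√f = -1.8 log₁₀[0.00134+0.000279] = 5.022, so f = 0.03966.
ΔP = f(L/D_h)(ρV²/2) = 0.03966·5.07/0.0188·172.7 = 1847 Pa.

ΔP ≈ 1850 Pa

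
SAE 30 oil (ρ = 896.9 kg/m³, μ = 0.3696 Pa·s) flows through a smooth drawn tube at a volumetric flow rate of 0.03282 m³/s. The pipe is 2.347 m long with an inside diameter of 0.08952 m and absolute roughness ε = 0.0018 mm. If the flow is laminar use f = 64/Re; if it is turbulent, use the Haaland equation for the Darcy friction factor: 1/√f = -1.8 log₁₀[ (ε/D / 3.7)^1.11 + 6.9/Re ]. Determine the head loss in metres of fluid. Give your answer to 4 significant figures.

h_f ≈ 2.053 m

Cross-sectional area A = πD²/4 = π(0.08952)²/4 = 0.006294 m²; mean velocity V = Q/A = 0.03282/0.006294 = 5.214 m/s.
Reynolds number Re = ρVD/μ = 896.9 · 5.214 · 0.08952 / 0.37 = 1133.
Re < 2300 → laminar flow, so f = 64/Re = 64/1133 = 0.0565 (the turbulent correlation is not needed).
Darcy-Weisbach: ΔP = f(L/D)(ρV²/2) = 0.0565·(2.347/0.08952)·(896.9·5.214²/2) = 0.0565·26.22·1.219e+04 = 1.806e+04 Pa.
Head loss h_f = ΔP/(ρg) = 1.806e+04/(896.9·9.81) = 2.053 m.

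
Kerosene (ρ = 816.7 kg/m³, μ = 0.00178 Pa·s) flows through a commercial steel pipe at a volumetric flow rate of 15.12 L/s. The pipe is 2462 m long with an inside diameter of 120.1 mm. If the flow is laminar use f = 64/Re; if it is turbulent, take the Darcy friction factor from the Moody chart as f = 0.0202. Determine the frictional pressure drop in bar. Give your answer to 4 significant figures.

Q = 15.12 L/s = 15.12/1000 = 0.01512 m³/s.
Cross-sectional area A = πD²/4 = π(0.1201)²/4 = 0.01133 m²; mean velocity V = Q/A = 0.01512/0.01133 = 1.335 m/s.
Reynolds number Re = ρVD/μ = 816.7 · 1.335 · 0.1201 / 0.00178 = 7.355e+04.
Re > 4000 → turbulent; use the Moody-chart value f = 0.0202.
Darcy-Weisbach: ΔP = f(L/D)(ρV²/2) = 0.0202·(2462/0.1201)·(816.7·1.335²/2) = 0.0202·2.05e+04·727.4 = 3.012e+05 Pa.
ΔP = 3.012e+05 Pa = 3.012 bar.

ΔP ≈ 3.012 bar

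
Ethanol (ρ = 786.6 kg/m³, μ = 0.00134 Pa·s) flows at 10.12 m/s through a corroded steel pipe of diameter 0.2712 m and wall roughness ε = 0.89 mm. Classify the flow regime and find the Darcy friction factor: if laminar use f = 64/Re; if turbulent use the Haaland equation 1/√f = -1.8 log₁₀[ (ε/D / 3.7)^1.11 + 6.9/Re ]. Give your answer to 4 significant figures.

f ≈ 0.02696

Re = ρVD/μ = 786.6·10.12·0.2712/0.00134 = 1.611e+06.
Re > 4000 → turbulent. ε/D = 0.00089/0.2712 = 0.00328; Haaland: 1/√f = -1.8 log₁₀[0.000409 + 4.28e-06] = 6.09, so f = 0.02696.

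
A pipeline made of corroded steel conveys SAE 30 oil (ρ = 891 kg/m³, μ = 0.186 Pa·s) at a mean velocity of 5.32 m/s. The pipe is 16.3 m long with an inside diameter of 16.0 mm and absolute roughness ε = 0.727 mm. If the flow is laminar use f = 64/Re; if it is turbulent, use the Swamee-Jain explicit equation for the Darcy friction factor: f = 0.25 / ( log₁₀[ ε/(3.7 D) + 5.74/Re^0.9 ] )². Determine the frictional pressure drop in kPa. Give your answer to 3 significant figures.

ΔP ≈ 2020 kPa

Reynolds number Re = ρVD/μ = 891 · 5.32 · 0.016 / 0.186 = 407.8.
Re < 2300 → laminar flow, so f = 64/Re = 64/407.8 = 0.157 (the turbulent correlation is not needed).
Darcy-Weisbach: ΔP = f(L/D)(ρV²/2) = 0.157·(16.3/0.016)·(891·5.32²/2) = 0.157·1019·1.261e+04 = 2.016e+06 Pa.
ΔP = 2.016e+06 Pa = 2020 kPa.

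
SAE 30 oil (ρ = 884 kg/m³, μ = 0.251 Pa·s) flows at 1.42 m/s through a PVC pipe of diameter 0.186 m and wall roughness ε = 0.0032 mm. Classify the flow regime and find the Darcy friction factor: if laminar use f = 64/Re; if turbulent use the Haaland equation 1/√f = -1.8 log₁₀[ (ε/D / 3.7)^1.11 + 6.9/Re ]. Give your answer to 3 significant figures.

f ≈ 0.0688

Re = ρVD/μ = 884·1.42·0.186/0.251 = 930.2.
Re < 2300 → laminar, so f = 64/Re = 0.0688 (roughness is irrelevant in laminar flow).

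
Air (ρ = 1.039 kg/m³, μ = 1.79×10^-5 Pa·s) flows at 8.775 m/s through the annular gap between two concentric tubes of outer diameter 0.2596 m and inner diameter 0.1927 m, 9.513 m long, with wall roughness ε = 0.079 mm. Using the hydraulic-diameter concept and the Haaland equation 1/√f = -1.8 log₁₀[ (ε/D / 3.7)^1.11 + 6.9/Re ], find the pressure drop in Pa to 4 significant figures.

ΔP ≈ 145.3 Pa

Hydraulic diameter D_h = 4A/P = D_o - D_i = 0.2596 - 0.1927 = 0.0669 m.
Re = ρVD_h/μ = 1.039·8.775·0.0669/1.79e-05 = 3.407e+04.
ε/D_h = 7.9e-05/0.0669 = 0.00118; Haaland gives 1/√f = -1.8 log₁₀[0.000132+0.000202] = 6.257, so f = 0.02554.
ΔP = f(L/D_h)(ρV²/2) = 0.02554·9.513/0.0669·40 = 145.3 Pa.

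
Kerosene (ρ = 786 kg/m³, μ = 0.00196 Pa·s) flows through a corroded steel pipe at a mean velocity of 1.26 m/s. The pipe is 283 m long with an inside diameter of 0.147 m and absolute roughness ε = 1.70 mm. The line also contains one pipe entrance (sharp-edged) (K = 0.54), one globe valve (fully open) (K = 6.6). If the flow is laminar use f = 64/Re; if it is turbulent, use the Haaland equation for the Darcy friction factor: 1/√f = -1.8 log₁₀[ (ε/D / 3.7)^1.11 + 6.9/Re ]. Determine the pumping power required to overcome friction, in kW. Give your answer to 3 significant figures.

Reynolds number Re = ρVD/μ = 786 · 1.26 · 0.147 / 0.00196 = 7.428e+04.
Re > 4000 → turbulent. Relative roughness ε/D = 0.0017/0.147 = 0.0116. Haaland: 1/√f = -1.8 log₁₀[(0.0116/3.7)^1.11 + 6.9/7.428e+04] = -1.8 log₁₀[0.00166 + 9.29e-05] = 4.962, so f = 0.04061.
Total minor-loss coefficient ΣK = 1·0.54 + 1·6.6 = 7.14.
ΔP = [f·L/D + ΣK]·(ρV²/2) = [0.04061·283/0.147 + 7.14]·(786·1.26²/2) = [78.18 + 7.14]·623.9 = 5.323e+04 Pa.
Q = V·A = 1.26·0.01697 = 0.02138 m³/s.
Pumping power P = QΔP = 0.02138·5.323e+04 = 1138 W = 1.14 kW.

P ≈ 1.14 kW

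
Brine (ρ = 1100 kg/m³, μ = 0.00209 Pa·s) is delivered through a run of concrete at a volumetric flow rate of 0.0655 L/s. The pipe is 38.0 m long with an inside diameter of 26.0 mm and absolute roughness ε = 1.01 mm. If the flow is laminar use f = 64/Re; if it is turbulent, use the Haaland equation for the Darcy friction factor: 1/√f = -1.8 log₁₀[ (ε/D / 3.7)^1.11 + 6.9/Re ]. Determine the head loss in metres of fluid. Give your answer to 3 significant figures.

h_f ≈ 0.0430 m

Q = 0.0655 L/s = 0.0655/1000 = 6.55e-05 m³/s.
Cross-sectional area A = πD²/4 = π(0.026)²/4 = 0.0005309 m²; mean velocity V = Q/A = 6.55e-05/0.0005309 = 0.1234 m/s.
Reynolds number Re = ρVD/μ = 1100 · 0.1234 · 0.026 / 0.00209 = 1688.
Re < 2300 → laminar flow, so f = 64/Re = 64/1688 = 0.03791 (the turbulent correlation is not needed).
Darcy-Weisbach: ΔP = f(L/D)(ρV²/2) = 0.03791·(38/0.026)·(1100·0.1234²/2) = 0.03791·1462·8.371 = 463.8 Pa.
Head loss h_f = ΔP/(ρg) = 463.8/(1100·9.81) = 0.0430 m.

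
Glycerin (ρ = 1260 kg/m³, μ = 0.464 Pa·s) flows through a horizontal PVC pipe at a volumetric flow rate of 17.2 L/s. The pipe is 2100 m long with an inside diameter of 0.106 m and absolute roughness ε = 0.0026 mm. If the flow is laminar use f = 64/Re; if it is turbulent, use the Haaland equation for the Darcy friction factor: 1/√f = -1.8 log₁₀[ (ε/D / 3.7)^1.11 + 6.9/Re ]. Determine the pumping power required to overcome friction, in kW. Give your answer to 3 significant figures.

Q = 17.2 L/s = 17.2/1000 = 0.0172 m³/s.
Cross-sectional area A = πD²/4 = π(0.106)²/4 = 0.008825 m²; mean velocity V = Q/A = 0.0172/0.008825 = 1.949 m/s.
Reynolds number Re = ρVD/μ = 1260 · 1.949 · 0.106 / 0.464 = 561.
Re < 2300 → laminar flow, so f = 64/Re = 64/561 = 0.1141 (the turbulent correlation is not needed).
Darcy-Weisbach: ΔP = f(L/D)(ρV²/2) = 0.1141·(2100/0.106)·(1260·1.949²/2) = 0.1141·1.981e+04·2393 = 5.409e+06 Pa.
Pumping power P = QΔP = 0.0172·5.409e+06 = 93030 W = 93.0 kW.

P ≈ 93.0 kW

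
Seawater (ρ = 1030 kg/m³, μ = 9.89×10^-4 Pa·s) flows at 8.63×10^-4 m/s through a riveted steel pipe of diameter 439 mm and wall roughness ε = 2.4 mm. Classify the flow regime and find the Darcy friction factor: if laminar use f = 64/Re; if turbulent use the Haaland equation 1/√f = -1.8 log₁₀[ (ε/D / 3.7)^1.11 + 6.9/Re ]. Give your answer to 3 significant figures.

Re = ρVD/μ = 1030·0.000863·0.439/0.000989 = 394.6.
Re < 2300 → laminar, so f = 64/Re = 0.1622 (roughness is irrelevant in laminar flow).

f ≈ 0.162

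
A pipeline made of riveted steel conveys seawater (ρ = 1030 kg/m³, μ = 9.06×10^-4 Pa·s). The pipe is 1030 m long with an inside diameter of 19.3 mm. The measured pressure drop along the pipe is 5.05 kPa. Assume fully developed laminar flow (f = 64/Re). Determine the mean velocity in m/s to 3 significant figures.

V ≈ 0.0630 m/s

For laminar flow, f = 64/Re with Re = ρVD/μ, so Darcy-Weisbach reduces to ΔP = 32μLV/D². Solving for V: V = ΔP·D²/(32μL) = 5050·(0.0193)²/(32·0.000906·1030) = 0.06299 m/s.
Check: Re = ρVD/μ = 1030·0.06299·0.0193/0.000906 = 1382 < 2300, so the laminar assumption holds.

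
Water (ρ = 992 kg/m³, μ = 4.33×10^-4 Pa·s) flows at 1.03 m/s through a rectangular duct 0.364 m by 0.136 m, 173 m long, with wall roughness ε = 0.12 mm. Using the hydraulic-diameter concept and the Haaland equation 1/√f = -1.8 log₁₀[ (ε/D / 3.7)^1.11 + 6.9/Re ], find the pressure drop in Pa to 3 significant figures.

Hydraulic diameter D_h = 4A/P = 4·(0.364·0.136)/(2·(0.364+0.136)) = 0.198/1 = 0.198 m.
Re = ρVD_h/μ = 992·1.03·0.198/0.000433 = 4.673e+05.
ε/D_h = 0.00012/0.198 = 0.000606; Haaland gives 1/√f = -1.8 log₁₀[6.28e-05+1.48e-05] = 7.399, so f = 0.01827.
ΔP = f(L/D_h)(ρV²/2) = 0.01827·173/0.198·526.2 = 8398 Pa.

ΔP ≈ 8400 Pa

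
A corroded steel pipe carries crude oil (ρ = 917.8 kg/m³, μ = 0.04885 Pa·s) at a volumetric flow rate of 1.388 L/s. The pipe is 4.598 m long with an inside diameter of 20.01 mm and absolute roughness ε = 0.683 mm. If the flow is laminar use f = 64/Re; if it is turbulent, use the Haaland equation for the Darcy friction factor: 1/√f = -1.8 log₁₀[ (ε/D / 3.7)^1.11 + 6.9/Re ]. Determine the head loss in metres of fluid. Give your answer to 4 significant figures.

Q = 1.388 L/s = 1.388/1000 = 0.001388 m³/s.
Cross-sectional area A = πD²/4 = π(0.02001)²/4 = 0.0003145 m²; mean velocity V = Q/A = 0.001388/0.0003145 = 4.414 m/s.
Reynolds number Re = ρVD/μ = 917.8 · 4.414 · 0.02001 / 0.0488 = 1659.
Re < 2300 → laminar flow, so f = 64/Re = 64/1659 = 0.03857 (the turbulent correlation is not needed).
Darcy-Weisbach: ΔP = f(L/D)(ρV²/2) = 0.03857·(4.598/0.02001)·(917.8·4.414²/2) = 0.03857·229.8·8940 = 7.923e+04 Pa.
Head loss h_f = ΔP/(ρg) = 7.923e+04/(917.8·9.81) = 8.800 m.

h_f ≈ 8.800 m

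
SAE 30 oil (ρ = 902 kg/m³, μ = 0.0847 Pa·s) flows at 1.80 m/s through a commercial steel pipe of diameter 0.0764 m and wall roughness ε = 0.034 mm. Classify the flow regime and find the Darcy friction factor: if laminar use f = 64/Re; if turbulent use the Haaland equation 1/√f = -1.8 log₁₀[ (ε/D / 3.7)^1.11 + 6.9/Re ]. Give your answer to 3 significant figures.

f ≈ 0.0437

Re = ρVD/μ = 902·1.8·0.0764/0.0847 = 1464.
Re < 2300 → laminar, so f = 64/Re = 0.0437 (roughness is irrelevant in laminar flow).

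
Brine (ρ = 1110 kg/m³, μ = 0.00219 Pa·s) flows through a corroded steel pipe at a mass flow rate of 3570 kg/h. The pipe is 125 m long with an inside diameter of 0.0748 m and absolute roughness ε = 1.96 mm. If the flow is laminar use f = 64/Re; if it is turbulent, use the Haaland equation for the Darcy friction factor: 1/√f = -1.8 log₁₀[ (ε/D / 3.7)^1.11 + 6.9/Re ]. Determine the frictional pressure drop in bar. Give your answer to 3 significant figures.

ΔP ≈ 0.0224 bar

ṁ = 3570 kg/h = 3570/3600 = 0.9917 kg/s.
A = πD²/4 = π(0.0748)²/4 = 0.004394 m²; mean velocity V = ṁ/(ρA) = 0.9917/(1110 · 0.004394) = 0.2033 m/s.
Reynolds number Re = ρVD/μ = 1110 · 0.2033 · 0.0748 / 0.00219 = 7708.
Re > 4000 → turbulent. Relative roughness ε/D = 0.00196/0.0748 = 0.0262. Haaland: 1/√f = -1.8 log₁₀[(0.0262/3.7)^1.11 + 6.9/7708] = -1.8 log₁₀[0.00411 + 0.000895] = 4.141, so f = 0.05831.
Darcy-Weisbach: ΔP = f(L/D)(ρV²/2) = 0.05831·(125/0.0748)·(1110·0.2033²/2) = 0.05831·1671·22.94 = 2235 Pa.
ΔP = 2235 Pa = 0.0224 bar.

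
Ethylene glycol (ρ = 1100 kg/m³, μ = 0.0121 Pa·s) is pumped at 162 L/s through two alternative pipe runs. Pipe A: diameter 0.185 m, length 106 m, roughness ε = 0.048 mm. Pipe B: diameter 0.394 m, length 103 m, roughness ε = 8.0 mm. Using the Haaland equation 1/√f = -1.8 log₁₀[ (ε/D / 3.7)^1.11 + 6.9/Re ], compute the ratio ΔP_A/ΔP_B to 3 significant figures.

ΔP_A/ΔP_B ≈ 17.2

Pipe A: V = Q/A = 0.162/0.02688 = 6.027 m/s; Re = 1.014e+05; ε/D = 0.000259; Haaland → f = 0.01897; ΔP_A = f(L/D)(ρV²/2) = 2.171e+05 Pa.
Pipe B: V = Q/A = 0.162/0.1219 = 1.329 m/s; Re = 4.759e+04; ε/D = 0.0203; Haaland → f = 0.0498; ΔP_B = f(L/D)(ρV²/2) = 1.264e+04 Pa.
ΔP_A/ΔP_B = 2.171e+05/1.264e+04 = 17.2.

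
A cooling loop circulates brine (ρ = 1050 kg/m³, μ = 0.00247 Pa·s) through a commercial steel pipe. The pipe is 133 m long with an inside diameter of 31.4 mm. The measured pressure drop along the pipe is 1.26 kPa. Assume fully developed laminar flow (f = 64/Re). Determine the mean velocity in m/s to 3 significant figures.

V ≈ 0.118 m/s

For laminar flow, f = 64/Re with Re = ρVD/μ, so Darcy-Weisbach reduces to ΔP = 32μLV/D². Solving for V: V = ΔP·D²/(32μL) = 1260·(0.0314)²/(32·0.00247·133) = 0.1182 m/s.
Check: Re = ρVD/μ = 1050·0.1182·0.0314/0.00247 = 1577 < 2300, so the laminar assumption holds.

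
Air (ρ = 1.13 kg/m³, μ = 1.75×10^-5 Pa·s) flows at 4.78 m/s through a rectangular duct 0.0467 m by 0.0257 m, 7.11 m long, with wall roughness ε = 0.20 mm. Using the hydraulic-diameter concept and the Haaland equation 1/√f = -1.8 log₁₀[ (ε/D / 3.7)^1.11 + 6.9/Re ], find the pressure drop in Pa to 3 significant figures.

Hydraulic diameter D_h = 4A/P = 4·(0.0467·0.0257)/(2·(0.0467+0.0257)) = 0.004801/0.1448 = 0.03315 m.
Re = ρVD_h/μ = 1.13·4.78·0.03315/1.75e-05 = 1.023e+04.
ε/D_h = 0.0002/0.03315 = 0.00603; Haaland gives 1/√f = -1.8 log₁₀[0.000805+0.000674] = 5.094, so f = 0.03854.
ΔP = f(L/D_h)(ρV²/2) = 0.03854·7.11/0.03315·12.91 = 106.7 Pa.

ΔP ≈ 107 Pa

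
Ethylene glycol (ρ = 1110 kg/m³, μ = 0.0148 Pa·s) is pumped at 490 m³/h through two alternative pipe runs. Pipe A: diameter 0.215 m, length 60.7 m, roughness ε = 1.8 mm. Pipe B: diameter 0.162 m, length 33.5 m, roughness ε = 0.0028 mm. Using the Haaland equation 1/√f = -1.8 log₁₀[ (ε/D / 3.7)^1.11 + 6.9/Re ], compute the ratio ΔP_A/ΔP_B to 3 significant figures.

ΔP_A/ΔP_B ≈ 0.865

Pipe A: V = Q/A = 0.1361/0.03631 = 3.749 m/s; Re = 6.045e+04; ε/D = 0.00837; Haaland → f = 0.03681; ΔP_A = f(L/D)(ρV²/2) = 8.108e+04 Pa.
Pipe B: V = Q/A = 0.1361/0.02061 = 6.603 m/s; Re = 8.023e+04; ε/D = 1.73e-05; Haaland → f = 0.01873; ΔP_B = f(L/D)(ρV²/2) = 9.373e+04 Pa.
ΔP_A/ΔP_B = 8.108e+04/9.373e+04 = 0.865.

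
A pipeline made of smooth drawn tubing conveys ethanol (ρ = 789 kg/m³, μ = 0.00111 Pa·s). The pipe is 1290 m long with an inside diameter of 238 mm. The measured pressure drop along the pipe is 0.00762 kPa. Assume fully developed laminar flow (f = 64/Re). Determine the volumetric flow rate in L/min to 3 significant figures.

Q ≈ 25.1 L/min

For laminar flow, f = 64/Re with Re = ρVD/μ, so Darcy-Weisbach reduces to ΔP = 32μLV/D². Solving for V: V = ΔP·D²/(32μL) = 7.62·(0.238)²/(32·0.00111·1290) = 0.00942 m/s.
Check: Re = ρVD/μ = 789·0.00942·0.238/0.00111 = 1594 < 2300, so the laminar assumption holds.
Q = V·A = 0.00942·(π/4·0.238²) = 0.0004191 m³/s = 25.1 L/min.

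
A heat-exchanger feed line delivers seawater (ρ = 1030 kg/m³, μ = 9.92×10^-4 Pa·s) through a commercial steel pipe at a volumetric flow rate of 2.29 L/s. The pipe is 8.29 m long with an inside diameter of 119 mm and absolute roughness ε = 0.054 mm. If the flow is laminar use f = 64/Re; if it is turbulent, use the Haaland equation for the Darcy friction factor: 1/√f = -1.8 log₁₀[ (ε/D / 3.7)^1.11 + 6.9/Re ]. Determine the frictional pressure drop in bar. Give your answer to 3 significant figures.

Q = 2.29 L/s = 2.29/1000 = 0.00229 m³/s.
Cross-sectional area A = πD²/4 = π(0.119)²/4 = 0.01112 m²; mean velocity V = Q/A = 0.00229/0.01112 = 0.2059 m/s.
Reynolds number Re = ρVD/μ = 1030 · 0.2059 · 0.119 / 0.000992 = 2.544e+04.
Re > 4000 → turbulent. Relative roughness ε/D = 5.4e-05/0.119 = 0.000454. Haaland: 1/√f = -1.8 log₁₀[(0.000454/3.7)^1.11 + 6.9/2.544e+04] = -1.8 log₁₀[4.55e-05 + 0.000271] = 6.299, so f = 0.02521.
Darcy-Weisbach: ΔP = f(L/D)(ρV²/2) = 0.02521·(8.29/0.119)·(1030·0.2059²/2) = 0.02521·69.66·21.83 = 38.34 Pa.
ΔP = 38.34 Pa = 3.83×10^-4 bar.

ΔP ≈ 3.83×10^-4 bar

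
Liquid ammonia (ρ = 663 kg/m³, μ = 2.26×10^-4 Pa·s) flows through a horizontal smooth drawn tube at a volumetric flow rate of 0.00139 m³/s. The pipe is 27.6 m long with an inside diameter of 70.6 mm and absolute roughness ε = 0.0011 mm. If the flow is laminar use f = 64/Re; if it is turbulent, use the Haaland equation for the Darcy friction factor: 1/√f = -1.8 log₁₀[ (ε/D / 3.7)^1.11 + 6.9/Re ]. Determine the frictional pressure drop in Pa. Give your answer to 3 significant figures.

Cross-sectional area A = πD²/4 = π(0.0706)²/4 = 0.003915 m²; mean velocity V = Q/A = 0.00139/0.003915 = 0.3551 m/s.
Reynolds number Re = ρVD/μ = 663 · 0.3551 · 0.0706 / 0.000226 = 7.354e+04.
Re > 4000 → turbulent. Relative roughness ε/D = 1.1e-06/0.0706 = 1.56e-05. Haaland: 1/√f = -1.8 log₁₀[(1.56e-05/3.7)^1.11 + 6.9/7.354e+04] = -1.8 log₁₀[1.08e-06 + 9.38e-05] = 7.241, so f = 0.01907.
Darcy-Weisbach: ΔP = f(L/D)(ρV²/2) = 0.01907·(27.6/0.0706)·(663·0.3551²/2) = 0.01907·390.9·41.79 = 311.6 Pa.

ΔP ≈ 312 Pa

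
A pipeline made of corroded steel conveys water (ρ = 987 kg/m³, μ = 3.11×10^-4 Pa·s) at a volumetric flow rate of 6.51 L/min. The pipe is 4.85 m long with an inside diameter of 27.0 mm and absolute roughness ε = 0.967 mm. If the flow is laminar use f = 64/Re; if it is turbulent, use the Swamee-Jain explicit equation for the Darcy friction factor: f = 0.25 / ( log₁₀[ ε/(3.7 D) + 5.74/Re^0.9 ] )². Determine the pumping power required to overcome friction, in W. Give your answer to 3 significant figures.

Q = 6.51 L/min = 6.51/60000 = 0.0001085 m³/s.
Cross-sectional area A = πD²/4 = π(0.027)²/4 = 0.0005726 m²; mean velocity V = Q/A = 0.0001085/0.0005726 = 0.1895 m/s.
Reynolds number Re = ρVD/μ = 987 · 0.1895 · 0.027 / 0.000311 = 1.624e+04.
Re > 4000 → turbulent. Relative roughness ε/D = 0.000967/0.027 = 0.0358. Swamee-Jain: f = 0.25/(log₁₀[0.0358/3.7 + 5.74/1.624e+04^0.9])² = 0.25/(log₁₀[0.00968 + 0.000932])² = 0.25/(-1.974)² = 0.06414.
Darcy-Weisbach: ΔP = f(L/D)(ρV²/2) = 0.06414·(4.85/0.027)·(987·0.1895²/2) = 0.06414·179.6·17.72 = 204.2 Pa.
Pumping power P = QΔP = 0.0001085·204.2 = 0.02215 W = 0.0222 W.

P ≈ 0.0222 W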